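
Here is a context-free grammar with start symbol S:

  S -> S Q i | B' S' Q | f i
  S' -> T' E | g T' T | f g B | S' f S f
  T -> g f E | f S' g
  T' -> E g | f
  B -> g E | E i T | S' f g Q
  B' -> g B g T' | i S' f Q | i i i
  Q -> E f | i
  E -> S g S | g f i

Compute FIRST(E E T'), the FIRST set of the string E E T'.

Add FIRST(E) = { f, g, i }; E is not nullable, stop.

{ f, g, i }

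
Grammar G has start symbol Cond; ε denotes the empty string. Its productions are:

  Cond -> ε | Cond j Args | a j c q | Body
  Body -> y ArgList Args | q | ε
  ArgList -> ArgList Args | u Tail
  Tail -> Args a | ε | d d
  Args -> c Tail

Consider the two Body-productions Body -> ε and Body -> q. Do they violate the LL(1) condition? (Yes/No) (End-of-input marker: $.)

FIRST(ε) = { ε } and FIRST(q) = { q }.
The first is nullable but FOLLOW(Body) = { $, j } is disjoint from FIRST of the second.

No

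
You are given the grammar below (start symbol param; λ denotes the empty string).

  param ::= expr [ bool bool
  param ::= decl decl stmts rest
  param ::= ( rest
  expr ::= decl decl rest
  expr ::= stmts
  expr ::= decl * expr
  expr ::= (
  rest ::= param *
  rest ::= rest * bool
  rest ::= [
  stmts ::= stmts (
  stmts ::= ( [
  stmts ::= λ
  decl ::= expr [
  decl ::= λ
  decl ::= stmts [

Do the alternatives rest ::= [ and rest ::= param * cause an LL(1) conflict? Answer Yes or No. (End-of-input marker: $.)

Yes

FIRST([) = { [ } and FIRST(param *) = { (, *, [ }.
Both contain [, so the two alternatives are not disjoint — LL(1) conflict.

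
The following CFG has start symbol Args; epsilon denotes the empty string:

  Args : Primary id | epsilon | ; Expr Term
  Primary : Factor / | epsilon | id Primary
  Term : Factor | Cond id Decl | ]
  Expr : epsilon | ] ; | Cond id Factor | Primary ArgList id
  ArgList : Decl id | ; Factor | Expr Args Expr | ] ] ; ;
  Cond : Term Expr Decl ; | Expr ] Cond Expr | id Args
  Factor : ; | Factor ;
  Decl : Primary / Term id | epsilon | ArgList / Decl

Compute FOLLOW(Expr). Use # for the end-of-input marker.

{ /, ;, ], id }

In Args : ; Expr Term: add FIRST(Term) = { /, ;, ], id }.
In ArgList : Expr Args Expr: add FIRST(Args Expr)\{epsilon} = { /, ;, ], id }.
  Since Args Expr is nullable, also add FOLLOW(ArgList) = { /, id }.
In ArgList : Expr Args Expr: Expr is at the end, add FOLLOW(ArgList) = { /, id }.
In Cond : Term Expr Decl ;: add FIRST(Decl ;) = { /, ;, ], id }.
In Cond : Expr ] Cond Expr: add FIRST(] Cond Expr) = { ] }.
In Cond : Expr ] Cond Expr: Expr is at the end, add FOLLOW(Cond) = { /, ;, ], id }.
Union: FOLLOW(Expr) = { /, ;, ], id }.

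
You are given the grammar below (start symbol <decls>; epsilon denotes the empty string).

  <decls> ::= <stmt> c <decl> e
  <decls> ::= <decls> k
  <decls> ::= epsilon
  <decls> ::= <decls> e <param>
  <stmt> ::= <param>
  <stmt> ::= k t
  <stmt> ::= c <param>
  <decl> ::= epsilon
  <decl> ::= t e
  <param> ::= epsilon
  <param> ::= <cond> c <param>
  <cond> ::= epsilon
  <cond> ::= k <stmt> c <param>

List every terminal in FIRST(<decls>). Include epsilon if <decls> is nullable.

{ c, e, k, epsilon }

From <decls> ::= <stmt> c <decl> e: <stmt> nullable, take FIRST(<stmt>) ∪ {c} = { c, k }.
From <decls> ::= <decls> k: <decls> nullable, take FIRST(<decls>) ∪ {k} = { c, e, k }.
<decls> ::= epsilon contributes epsilon.
From <decls> ::= <decls> e <param>: <decls> nullable, take FIRST(<decls>) ∪ {e} = { c, e, k }.
Union: FIRST(<decls>) = { c, e, k, epsilon }.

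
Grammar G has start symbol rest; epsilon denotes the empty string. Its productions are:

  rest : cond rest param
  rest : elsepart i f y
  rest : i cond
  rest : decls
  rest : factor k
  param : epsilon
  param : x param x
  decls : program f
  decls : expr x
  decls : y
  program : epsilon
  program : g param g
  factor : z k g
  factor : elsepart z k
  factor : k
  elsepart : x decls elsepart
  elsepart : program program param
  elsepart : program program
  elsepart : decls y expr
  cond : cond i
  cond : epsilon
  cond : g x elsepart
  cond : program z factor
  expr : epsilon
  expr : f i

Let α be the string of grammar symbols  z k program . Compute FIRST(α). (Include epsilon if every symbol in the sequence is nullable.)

z is a terminal; add {z} and stop.

{ z }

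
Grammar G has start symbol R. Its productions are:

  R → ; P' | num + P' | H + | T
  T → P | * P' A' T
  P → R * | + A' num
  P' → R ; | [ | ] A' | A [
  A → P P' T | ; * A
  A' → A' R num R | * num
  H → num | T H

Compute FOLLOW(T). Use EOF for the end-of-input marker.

{ EOF, *, +, ;, [, num }

In R → T: T is at the end, add FOLLOW(R) = { EOF, *, +, ;, num }.
In T → * P' A' T: T is at the end, add FOLLOW(T) = { EOF, *, +, ;, [, num }.
In A → P P' T: T is at the end, add FOLLOW(A) = { [ }.
In H → T H: add FIRST(H) = { *, +, ;, num }.
Union: FOLLOW(T) = { EOF, *, +, ;, [, num }.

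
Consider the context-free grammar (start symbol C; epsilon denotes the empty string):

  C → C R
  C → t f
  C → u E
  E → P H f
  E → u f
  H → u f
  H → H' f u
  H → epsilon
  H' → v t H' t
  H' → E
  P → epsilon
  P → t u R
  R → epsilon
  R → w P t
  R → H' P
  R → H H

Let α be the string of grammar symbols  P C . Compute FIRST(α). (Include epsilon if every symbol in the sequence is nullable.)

{ t, u }

Add FIRST(P)\{epsilon} = { t }; P is nullable, continue.
Add FIRST(C) = { t, u }; C is not nullable, stop.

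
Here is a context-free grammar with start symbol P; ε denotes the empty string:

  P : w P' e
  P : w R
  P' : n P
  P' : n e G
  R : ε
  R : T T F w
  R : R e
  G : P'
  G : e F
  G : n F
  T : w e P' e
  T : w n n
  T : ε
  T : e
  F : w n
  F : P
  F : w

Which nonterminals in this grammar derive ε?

{ R, T }

Directly nullable (have an ε-production): R, T.
No other nonterminal has a production whose RHS symbols are all nullable.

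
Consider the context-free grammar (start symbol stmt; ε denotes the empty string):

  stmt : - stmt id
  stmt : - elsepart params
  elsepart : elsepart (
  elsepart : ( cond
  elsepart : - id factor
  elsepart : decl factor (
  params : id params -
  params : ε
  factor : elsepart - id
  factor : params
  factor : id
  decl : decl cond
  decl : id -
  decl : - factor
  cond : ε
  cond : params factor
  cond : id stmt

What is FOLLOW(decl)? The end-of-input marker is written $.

In elsepart : decl factor (: add FIRST(factor () = { (, -, id }.
In decl : decl cond: add FIRST(cond)\{ε} = { (, -, id }.
  Since cond is nullable, also add FOLLOW(decl) = { (, -, id }.
Union: FOLLOW(decl) = { (, -, id }.

{ (, -, id }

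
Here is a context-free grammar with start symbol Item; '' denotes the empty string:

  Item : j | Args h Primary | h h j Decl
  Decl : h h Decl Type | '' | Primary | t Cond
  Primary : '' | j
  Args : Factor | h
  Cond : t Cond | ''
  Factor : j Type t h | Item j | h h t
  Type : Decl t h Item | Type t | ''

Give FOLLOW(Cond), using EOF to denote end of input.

{ EOF, h, j, t }

In Decl : t Cond: Cond is at the end, add FOLLOW(Decl) = { EOF, h, j, t }.
In Cond : t Cond: Cond is at the end, add FOLLOW(Cond) = { EOF, h, j, t }.
Union: FOLLOW(Cond) = { EOF, h, j, t }.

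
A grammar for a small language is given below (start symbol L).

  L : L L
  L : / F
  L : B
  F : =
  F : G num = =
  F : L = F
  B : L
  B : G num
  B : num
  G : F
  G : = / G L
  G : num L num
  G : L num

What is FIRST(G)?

{ /, =, num }

From G : F: add FIRST(F) = { /, =, num }.
G : = / G L contributes {=}.
G : num L num contributes {num}.
From G : L num: add FIRST(L) = { /, =, num }.
Union: FIRST(G) = { /, =, num }.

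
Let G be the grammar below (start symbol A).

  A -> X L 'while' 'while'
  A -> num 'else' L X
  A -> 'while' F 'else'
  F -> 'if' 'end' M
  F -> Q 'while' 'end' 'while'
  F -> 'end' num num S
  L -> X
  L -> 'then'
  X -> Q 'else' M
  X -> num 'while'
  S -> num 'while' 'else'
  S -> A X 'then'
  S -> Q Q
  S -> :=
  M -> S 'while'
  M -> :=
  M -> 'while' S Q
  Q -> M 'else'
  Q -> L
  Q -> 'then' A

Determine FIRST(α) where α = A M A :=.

{ 'then', 'while', :=, num }

Add FIRST(A) = { 'then', 'while', :=, num }; A is not nullable, stop.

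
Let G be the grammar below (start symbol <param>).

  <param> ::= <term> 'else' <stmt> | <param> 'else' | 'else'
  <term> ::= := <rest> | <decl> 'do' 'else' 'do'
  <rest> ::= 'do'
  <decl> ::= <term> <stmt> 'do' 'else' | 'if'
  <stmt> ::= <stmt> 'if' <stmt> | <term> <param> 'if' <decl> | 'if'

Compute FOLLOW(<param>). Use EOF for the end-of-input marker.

{ EOF, 'else', 'if' }

<param> is the start symbol, so EOF ∈ FOLLOW(<param>).
In <param> ::= <param> 'else': add FIRST('else') = { 'else' }.
In <stmt> ::= <term> <param> 'if' <decl>: add FIRST('if' <decl>) = { 'if' }.
Union: FOLLOW(<param>) = { EOF, 'else', 'if' }.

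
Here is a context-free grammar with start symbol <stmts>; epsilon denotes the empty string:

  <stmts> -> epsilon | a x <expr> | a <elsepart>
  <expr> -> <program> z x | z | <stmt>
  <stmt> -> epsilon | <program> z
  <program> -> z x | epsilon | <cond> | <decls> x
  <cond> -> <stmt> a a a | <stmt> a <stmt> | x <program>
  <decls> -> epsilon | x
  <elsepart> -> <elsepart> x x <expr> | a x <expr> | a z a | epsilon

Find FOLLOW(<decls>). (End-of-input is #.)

{ x }

In <program> -> <decls> x: add FIRST(x) = { x }.
Union: FOLLOW(<decls>) = { x }.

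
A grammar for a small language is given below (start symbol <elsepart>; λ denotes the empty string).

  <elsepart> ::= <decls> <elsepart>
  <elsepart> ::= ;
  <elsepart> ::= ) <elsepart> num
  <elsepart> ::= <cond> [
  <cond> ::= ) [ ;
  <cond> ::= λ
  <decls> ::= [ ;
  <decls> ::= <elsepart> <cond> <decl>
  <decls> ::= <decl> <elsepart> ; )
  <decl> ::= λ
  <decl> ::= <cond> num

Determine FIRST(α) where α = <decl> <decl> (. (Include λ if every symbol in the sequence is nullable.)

{ (, ), num }

Add FIRST(<decl>)\{λ} = { ), num }; <decl> is nullable, continue.
Add FIRST(<decl>)\{λ} = { ), num }; <decl> is nullable, continue.
( is a terminal; add {(} and stop.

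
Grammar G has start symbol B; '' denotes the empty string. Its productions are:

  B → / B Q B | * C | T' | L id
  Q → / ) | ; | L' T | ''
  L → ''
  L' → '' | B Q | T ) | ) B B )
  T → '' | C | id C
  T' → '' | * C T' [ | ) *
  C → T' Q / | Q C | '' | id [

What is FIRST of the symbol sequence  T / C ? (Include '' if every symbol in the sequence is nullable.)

{ ), *, /, ;, id }

Add FIRST(T)\{''} = { ), *, /, ;, id }; T is nullable, continue.
/ is a terminal; add {/} and stop.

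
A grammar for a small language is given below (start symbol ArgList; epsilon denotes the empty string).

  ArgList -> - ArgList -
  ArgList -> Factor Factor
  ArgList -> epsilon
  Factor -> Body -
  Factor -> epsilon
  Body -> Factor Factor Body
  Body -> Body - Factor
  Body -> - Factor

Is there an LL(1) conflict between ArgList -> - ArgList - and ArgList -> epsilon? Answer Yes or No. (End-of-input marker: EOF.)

FIRST(- ArgList -) = { - } and FIRST(epsilon) = { epsilon }.
The second alternative is nullable and FOLLOW(ArgList) = { EOF, - } shares - with FIRST of the first — conflict.

Yes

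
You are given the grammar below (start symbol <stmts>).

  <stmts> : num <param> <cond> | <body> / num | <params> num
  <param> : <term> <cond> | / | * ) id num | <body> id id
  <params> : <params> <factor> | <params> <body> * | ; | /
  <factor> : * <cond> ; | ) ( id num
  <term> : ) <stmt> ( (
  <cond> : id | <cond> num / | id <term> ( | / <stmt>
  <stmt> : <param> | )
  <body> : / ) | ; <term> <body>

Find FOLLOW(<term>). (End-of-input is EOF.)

In <param> : <term> <cond>: add FIRST(<cond>) = { /, id }.
In <cond> : id <term> (: add FIRST(() = { ( }.
In <body> : ; <term> <body>: add FIRST(<body>) = { /, ; }.
Union: FOLLOW(<term>) = { (, /, ;, id }.

{ (, /, ;, id }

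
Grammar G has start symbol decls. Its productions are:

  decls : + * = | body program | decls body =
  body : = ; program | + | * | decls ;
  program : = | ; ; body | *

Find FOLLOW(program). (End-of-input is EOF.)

{ EOF, *, +, ;, = }

In decls : body program: program is at the end, add FOLLOW(decls) = { EOF, *, +, ;, = }.
In body : = ; program: program is at the end, add FOLLOW(body) = { EOF, *, +, ;, = }.
Union: FOLLOW(program) = { EOF, *, +, ;, = }.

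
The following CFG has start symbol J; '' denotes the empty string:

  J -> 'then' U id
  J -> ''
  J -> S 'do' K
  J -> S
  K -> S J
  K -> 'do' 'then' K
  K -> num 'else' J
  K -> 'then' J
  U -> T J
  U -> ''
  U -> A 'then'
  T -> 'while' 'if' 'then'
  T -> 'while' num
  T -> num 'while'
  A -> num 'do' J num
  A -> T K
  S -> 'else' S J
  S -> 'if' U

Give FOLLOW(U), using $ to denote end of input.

In J -> 'then' U id: add FIRST(id) = { id }.
In S -> 'if' U: U is at the end, add FOLLOW(S) = { $, 'do', 'else', 'if', 'then', id, num }.
Union: FOLLOW(U) = { $, 'do', 'else', 'if', 'then', id, num }.

{ $, 'do', 'else', 'if', 'then', id, num }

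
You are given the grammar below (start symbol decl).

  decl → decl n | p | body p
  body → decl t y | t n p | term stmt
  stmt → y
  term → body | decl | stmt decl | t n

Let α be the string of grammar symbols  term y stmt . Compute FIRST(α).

{ p, t, y }

Add FIRST(term) = { p, t, y }; term is not nullable, stop.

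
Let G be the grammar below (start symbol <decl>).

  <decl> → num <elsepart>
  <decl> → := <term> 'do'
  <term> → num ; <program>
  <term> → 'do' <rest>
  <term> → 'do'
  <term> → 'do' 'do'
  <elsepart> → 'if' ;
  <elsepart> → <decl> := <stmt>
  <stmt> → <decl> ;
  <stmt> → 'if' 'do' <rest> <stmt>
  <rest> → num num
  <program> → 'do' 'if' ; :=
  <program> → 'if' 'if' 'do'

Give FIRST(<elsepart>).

{ 'if', :=, num }

<elsepart> → 'if' ; contributes {'if'}.
From <elsepart> → <decl> := <stmt>: add FIRST(<decl>) = { :=, num }.
Union: FIRST(<elsepart>) = { 'if', :=, num }.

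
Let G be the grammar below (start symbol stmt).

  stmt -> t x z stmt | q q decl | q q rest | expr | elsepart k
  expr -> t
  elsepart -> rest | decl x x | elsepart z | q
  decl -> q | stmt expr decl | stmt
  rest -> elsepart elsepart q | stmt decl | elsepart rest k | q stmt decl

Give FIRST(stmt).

{ q, t }

stmt -> t x z stmt contributes {t}.
stmt -> q q decl contributes {q}.
stmt -> q q rest contributes {q}.
From stmt -> expr: add FIRST(expr) = { t }.
From stmt -> elsepart k: add FIRST(elsepart) = { q, t }.
Union: FIRST(stmt) = { q, t }.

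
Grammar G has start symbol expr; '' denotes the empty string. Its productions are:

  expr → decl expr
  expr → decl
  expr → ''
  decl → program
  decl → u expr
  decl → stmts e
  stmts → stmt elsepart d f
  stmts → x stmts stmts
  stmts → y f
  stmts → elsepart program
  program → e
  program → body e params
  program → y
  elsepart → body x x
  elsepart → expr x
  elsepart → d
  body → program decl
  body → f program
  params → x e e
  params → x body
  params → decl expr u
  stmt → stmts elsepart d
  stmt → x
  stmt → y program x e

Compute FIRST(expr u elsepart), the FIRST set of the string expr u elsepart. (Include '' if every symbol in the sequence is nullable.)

{ d, e, f, u, x, y }

Add FIRST(expr)\{''} = { d, e, f, u, x, y }; expr is nullable, continue.
u is a terminal; add {u} and stop.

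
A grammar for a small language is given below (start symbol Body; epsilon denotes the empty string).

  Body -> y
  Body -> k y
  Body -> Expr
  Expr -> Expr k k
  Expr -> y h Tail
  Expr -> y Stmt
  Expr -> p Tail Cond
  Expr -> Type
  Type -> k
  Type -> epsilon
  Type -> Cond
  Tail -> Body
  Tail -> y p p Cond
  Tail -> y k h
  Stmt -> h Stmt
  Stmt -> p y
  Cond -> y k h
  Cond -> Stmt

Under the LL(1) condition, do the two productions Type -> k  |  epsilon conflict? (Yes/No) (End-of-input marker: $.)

Yes

FIRST(k) = { k } and FIRST(epsilon) = { epsilon }.
The second alternative is nullable and FOLLOW(Type) = { $, h, k, p, y } shares k with FIRST of the first — conflict.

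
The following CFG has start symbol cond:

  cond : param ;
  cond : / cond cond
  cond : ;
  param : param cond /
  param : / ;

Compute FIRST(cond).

From cond : param ;: add FIRST(param) = { / }.
cond : / cond cond contributes {/}.
cond : ; contributes {;}.
Union: FIRST(cond) = { /, ; }.

{ /, ; }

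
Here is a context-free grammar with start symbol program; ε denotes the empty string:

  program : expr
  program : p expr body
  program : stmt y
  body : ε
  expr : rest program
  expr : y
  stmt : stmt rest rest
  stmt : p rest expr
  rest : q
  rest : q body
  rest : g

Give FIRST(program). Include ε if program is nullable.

{ g, p, q, y }

From program : expr: add FIRST(expr) = { g, q, y }.
program : p expr body contributes {p}.
From program : stmt y: add FIRST(stmt) = { p }.
Union: FIRST(program) = { g, p, q, y }.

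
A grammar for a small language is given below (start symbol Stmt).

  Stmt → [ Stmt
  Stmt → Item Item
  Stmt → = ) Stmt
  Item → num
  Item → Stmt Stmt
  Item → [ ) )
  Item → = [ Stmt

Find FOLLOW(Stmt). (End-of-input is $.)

{ $, =, [, num }

Stmt is the start symbol, so $ ∈ FOLLOW(Stmt).
In Stmt → [ Stmt: Stmt is at the end, add FOLLOW(Stmt) = { $, =, [, num }.
In Stmt → = ) Stmt: Stmt is at the end, add FOLLOW(Stmt) = { $, =, [, num }.
In Item → Stmt Stmt: add FIRST(Stmt) = { =, [, num }.
In Item → Stmt Stmt: Stmt is at the end, add FOLLOW(Item) = { $, =, [, num }.
In Item → = [ Stmt: Stmt is at the end, add FOLLOW(Item) = { $, =, [, num }.
Union: FOLLOW(Stmt) = { $, =, [, num }.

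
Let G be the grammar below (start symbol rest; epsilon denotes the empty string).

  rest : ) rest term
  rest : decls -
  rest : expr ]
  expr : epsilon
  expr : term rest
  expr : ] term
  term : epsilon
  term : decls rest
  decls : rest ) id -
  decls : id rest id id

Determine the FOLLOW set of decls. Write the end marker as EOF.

{ ), -, ], id }

In rest : decls -: add FIRST(-) = { - }.
In term : decls rest: add FIRST(rest) = { ), ], id }.
Union: FOLLOW(decls) = { ), -, ], id }.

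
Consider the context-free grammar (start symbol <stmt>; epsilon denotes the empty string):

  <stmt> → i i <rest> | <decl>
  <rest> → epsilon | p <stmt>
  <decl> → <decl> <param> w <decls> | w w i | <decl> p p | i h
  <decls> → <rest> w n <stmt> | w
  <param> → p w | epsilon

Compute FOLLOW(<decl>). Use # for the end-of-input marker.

In <stmt> → <decl>: <decl> is at the end, add FOLLOW(<stmt>) = { #, p, w }.
In <decl> → <decl> <param> w <decls>: add FIRST(<param> w <decls>) = { p, w }.
In <decl> → <decl> p p: add FIRST(p p) = { p }.
Union: FOLLOW(<decl>) = { #, p, w }.

{ #, p, w }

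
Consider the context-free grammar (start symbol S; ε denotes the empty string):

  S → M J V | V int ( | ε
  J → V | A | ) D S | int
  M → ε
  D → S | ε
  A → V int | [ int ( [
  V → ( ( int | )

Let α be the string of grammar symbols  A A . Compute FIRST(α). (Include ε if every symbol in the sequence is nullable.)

Add FIRST(A) = { (, ), [ }; A is not nullable, stop.

{ (, ), [ }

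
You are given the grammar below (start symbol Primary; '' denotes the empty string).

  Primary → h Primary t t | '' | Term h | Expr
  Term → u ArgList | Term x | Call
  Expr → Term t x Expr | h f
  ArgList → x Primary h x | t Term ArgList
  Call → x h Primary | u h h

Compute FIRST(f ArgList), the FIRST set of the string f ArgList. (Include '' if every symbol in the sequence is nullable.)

{ f }

f is a terminal; add {f} and stop.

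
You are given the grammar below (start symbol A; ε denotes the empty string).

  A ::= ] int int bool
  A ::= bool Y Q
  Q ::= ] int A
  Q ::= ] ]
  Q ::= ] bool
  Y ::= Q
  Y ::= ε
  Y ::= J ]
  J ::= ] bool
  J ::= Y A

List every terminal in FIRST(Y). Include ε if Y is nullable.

From Y ::= Q: add FIRST(Q) = { ] }.
Y ::= ε contributes ε.
From Y ::= J ]: add FIRST(J) = { ], bool }.
Union: FIRST(Y) = { ], bool, ε }.

{ ], bool, ε }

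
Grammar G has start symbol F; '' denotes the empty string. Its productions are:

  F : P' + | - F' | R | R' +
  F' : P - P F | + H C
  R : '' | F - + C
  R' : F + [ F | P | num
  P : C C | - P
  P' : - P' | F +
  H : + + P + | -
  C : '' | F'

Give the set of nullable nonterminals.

{ C, F, P, R, R' }

Directly nullable (have an ''-production): R, C.
R' : P with every symbol nullable, so R' is nullable.
F : R with every symbol nullable, so F is nullable.
P : C C with every symbol nullable, so P is nullable.
No other nonterminal has a production whose RHS symbols are all nullable.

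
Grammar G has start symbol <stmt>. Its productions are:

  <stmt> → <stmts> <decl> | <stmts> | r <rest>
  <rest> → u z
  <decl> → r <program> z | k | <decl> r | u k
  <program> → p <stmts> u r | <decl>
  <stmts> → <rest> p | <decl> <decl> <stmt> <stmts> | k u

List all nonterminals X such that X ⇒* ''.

No nonterminal has an empty production or an RHS whose symbols are all nullable.

{ } (none)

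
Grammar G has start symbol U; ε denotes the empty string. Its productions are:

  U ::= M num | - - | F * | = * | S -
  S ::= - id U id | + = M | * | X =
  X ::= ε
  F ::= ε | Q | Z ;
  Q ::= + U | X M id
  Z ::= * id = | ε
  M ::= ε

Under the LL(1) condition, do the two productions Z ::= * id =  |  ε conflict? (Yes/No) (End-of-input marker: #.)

FIRST(* id =) = { * } and FIRST(ε) = { ε }.
The second is nullable but FOLLOW(Z) = { ; } is disjoint from FIRST of the first.

No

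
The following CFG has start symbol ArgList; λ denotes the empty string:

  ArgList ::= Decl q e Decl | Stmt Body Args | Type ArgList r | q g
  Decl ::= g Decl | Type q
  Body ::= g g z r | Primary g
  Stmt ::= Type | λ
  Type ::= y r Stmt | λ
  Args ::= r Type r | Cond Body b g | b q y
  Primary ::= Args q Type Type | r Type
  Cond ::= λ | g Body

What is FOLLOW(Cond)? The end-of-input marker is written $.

In Args ::= Cond Body b g: add FIRST(Body b g) = { b, g, r }.
Union: FOLLOW(Cond) = { b, g, r }.

{ b, g, r }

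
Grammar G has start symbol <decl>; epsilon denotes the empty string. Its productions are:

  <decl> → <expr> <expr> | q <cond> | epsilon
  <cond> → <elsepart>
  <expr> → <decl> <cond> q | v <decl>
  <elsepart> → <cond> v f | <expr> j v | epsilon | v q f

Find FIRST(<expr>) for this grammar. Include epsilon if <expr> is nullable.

{ q, v }

From <expr> → <decl> <cond> q: <decl>, <cond> nullable, take FIRST(<decl>) ∪ FIRST(<cond>) ∪ {q} = { q, v }.
<expr> → v <decl> contributes {v}.
Union: FIRST(<expr>) = { q, v }.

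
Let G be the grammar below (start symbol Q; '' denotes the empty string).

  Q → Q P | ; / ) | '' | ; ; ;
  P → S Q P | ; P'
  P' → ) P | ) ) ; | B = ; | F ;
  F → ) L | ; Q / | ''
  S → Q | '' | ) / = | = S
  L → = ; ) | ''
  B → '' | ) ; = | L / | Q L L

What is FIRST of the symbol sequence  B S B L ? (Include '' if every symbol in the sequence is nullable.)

Add FIRST(B)\{''} = { ), /, ;, = }; B is nullable, continue.
Add FIRST(S)\{''} = { ), ;, = }; S is nullable, continue.
Add FIRST(B)\{''} = { ), /, ;, = }; B is nullable, continue.
Add FIRST(L)\{''} = { = }; L is nullable, continue.
Every symbol is nullable, so include ''.

{ ), /, ;, =, '' }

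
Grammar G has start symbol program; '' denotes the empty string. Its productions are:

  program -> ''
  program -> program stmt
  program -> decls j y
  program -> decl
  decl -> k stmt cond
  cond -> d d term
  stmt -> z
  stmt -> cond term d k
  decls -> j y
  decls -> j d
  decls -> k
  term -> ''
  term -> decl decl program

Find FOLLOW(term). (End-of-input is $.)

{ $, d, j, k, z }

In cond -> d d term: term is at the end, add FOLLOW(cond) = { $, d, j, k, z }.
In stmt -> cond term d k: add FIRST(d k) = { d }.
Union: FOLLOW(term) = { $, d, j, k, z }.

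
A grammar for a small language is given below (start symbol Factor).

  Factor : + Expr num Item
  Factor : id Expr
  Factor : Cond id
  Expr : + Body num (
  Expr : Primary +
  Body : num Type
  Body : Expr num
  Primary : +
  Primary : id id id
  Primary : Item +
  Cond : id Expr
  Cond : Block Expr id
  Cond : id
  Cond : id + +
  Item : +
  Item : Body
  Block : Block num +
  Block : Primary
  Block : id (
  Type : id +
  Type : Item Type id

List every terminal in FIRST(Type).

{ +, id, num }

Type : id + contributes {id}.
From Type : Item Type id: add FIRST(Item) = { +, id, num }.
Union: FIRST(Type) = { +, id, num }.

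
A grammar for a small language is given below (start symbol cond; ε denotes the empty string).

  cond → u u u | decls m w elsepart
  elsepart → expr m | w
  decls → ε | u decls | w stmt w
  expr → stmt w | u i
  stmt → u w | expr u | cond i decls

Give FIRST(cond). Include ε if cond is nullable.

cond → u u u contributes {u}.
From cond → decls m w elsepart: decls nullable, take FIRST(decls) ∪ {m} = { m, u, w }.
Union: FIRST(cond) = { m, u, w }.

{ m, u, w }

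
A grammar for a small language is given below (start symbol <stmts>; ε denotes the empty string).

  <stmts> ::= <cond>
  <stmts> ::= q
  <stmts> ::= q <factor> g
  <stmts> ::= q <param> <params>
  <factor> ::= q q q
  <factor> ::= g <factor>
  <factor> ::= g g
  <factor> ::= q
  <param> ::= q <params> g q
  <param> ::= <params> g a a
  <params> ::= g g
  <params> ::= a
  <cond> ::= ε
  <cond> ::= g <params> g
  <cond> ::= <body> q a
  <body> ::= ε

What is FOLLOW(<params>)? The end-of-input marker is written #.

In <stmts> ::= q <param> <params>: <params> is at the end, add FOLLOW(<stmts>) = { # }.
In <param> ::= q <params> g q: add FIRST(g q) = { g }.
In <param> ::= <params> g a a: add FIRST(g a a) = { g }.
In <cond> ::= g <params> g: add FIRST(g) = { g }.
Union: FOLLOW(<params>) = { #, g }.

{ #, g }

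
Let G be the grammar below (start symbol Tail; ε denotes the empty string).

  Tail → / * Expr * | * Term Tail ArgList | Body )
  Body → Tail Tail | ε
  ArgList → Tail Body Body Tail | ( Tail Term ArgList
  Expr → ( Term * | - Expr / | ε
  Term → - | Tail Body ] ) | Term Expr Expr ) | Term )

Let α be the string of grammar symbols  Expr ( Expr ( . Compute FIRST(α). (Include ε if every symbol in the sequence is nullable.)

{ (, - }

Add FIRST(Expr)\{ε} = { (, - }; Expr is nullable, continue.
( is a terminal; add {(} and stop.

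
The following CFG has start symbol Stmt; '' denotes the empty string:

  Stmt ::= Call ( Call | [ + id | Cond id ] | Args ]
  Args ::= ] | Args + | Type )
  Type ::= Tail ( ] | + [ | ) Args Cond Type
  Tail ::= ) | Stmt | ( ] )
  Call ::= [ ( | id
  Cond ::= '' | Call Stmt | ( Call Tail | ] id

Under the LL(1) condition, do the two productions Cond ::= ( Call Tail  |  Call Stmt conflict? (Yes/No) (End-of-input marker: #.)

FIRST(( Call Tail) = { ( } and FIRST(Call Stmt) = { [, id }.
The FIRST sets are disjoint and neither alternative is nullable — no conflict.

No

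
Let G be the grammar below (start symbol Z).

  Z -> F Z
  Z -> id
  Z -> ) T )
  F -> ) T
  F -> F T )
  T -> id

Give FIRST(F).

{ ) }

F -> ) T contributes {)}.
From F -> F T ): add FIRST(F) = { ) }.
Union: FIRST(F) = { ) }.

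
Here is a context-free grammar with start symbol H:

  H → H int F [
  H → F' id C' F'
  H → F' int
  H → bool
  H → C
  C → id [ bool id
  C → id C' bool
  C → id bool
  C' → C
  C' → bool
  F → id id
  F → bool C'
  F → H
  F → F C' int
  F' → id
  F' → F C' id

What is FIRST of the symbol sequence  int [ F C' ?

{ int }

int is a terminal; add {int} and stop.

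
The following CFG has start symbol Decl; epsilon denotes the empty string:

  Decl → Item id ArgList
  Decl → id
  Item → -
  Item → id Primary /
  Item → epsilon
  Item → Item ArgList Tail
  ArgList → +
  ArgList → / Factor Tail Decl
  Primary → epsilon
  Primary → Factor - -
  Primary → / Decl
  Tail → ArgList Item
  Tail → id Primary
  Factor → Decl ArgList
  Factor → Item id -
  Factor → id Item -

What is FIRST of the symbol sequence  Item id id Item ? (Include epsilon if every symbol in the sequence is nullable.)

Add FIRST(Item)\{epsilon} = { +, -, /, id }; Item is nullable, continue.
id is a terminal; add {id} and stop.

{ +, -, /, id }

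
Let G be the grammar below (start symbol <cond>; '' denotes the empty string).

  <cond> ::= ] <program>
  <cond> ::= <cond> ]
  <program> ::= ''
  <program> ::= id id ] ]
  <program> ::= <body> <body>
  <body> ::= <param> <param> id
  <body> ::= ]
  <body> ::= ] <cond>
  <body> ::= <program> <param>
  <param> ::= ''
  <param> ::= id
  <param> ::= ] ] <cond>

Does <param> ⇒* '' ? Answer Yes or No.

Yes

<param> has an ''-production, so <param> ⇒ ''.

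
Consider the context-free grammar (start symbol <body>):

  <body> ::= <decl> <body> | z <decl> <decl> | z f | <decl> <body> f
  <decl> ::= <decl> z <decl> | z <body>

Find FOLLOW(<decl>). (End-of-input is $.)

In <body> ::= <decl> <body>: add FIRST(<body>) = { z }.
In <body> ::= z <decl> <decl>: add FIRST(<decl>) = { z }.
In <body> ::= z <decl> <decl>: <decl> is at the end, add FOLLOW(<body>) = { $, f, z }.
In <body> ::= <decl> <body> f: add FIRST(<body> f) = { z }.
In <decl> ::= <decl> z <decl>: add FIRST(z <decl>) = { z }.
In <decl> ::= <decl> z <decl>: <decl> is at the end, add FOLLOW(<decl>) = { $, f, z }.
Union: FOLLOW(<decl>) = { $, f, z }.

{ $, f, z }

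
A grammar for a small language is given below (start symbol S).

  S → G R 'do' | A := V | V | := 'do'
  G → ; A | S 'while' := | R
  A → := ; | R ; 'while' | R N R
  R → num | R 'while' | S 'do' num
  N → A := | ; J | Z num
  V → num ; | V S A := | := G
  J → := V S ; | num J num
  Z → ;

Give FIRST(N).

From N → A :=: add FIRST(A) = { :=, ;, num }.
N → ; J contributes {;}.
From N → Z num: add FIRST(Z) = { ; }.
Union: FIRST(N) = { :=, ;, num }.

{ :=, ;, num }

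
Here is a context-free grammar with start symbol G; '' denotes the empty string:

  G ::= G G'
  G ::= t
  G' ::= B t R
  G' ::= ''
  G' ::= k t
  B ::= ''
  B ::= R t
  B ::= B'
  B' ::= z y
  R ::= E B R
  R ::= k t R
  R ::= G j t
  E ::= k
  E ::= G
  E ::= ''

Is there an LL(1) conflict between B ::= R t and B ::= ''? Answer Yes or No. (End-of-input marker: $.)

FIRST(R t) = { k, t, z } and FIRST('') = { '' }.
The second alternative is nullable and FOLLOW(B) = { k, t, z } shares k with FIRST of the first — conflict.

Yes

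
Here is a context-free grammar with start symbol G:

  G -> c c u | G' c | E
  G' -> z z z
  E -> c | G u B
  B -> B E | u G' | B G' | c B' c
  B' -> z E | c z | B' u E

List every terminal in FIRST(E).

E -> c contributes {c}.
From E -> G u B: add FIRST(G) = { c, z }.
Union: FIRST(E) = { c, z }.

{ c, z }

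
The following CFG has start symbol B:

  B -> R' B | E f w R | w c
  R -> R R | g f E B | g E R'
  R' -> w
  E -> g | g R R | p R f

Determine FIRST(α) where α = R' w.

{ w }

Add FIRST(R') = { w }; R' is not nullable, stop.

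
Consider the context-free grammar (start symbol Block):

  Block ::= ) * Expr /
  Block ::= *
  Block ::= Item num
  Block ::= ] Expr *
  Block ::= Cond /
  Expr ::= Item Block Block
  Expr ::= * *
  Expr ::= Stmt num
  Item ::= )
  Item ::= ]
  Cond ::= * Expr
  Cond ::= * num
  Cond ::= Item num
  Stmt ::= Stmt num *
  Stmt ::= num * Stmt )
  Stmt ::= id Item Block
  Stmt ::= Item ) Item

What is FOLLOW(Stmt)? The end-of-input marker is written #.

In Expr ::= Stmt num: add FIRST(num) = { num }.
In Stmt ::= Stmt num *: add FIRST(num *) = { num }.
In Stmt ::= num * Stmt ): add FIRST()) = { ) }.
Union: FOLLOW(Stmt) = { ), num }.

{ ), num }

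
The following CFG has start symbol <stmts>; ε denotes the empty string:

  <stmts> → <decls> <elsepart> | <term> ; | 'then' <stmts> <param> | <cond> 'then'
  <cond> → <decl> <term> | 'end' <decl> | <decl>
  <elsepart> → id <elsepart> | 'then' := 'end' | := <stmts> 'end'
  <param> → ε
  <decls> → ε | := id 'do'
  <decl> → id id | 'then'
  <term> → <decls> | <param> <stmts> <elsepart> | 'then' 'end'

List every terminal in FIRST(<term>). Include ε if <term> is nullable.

From <term> → <decls>: add FIRST(<decls>) = { :=, ε } (including ε since <decls> is nullable).
From <term> → <param> <stmts> <elsepart>: <param> nullable, take FIRST(<param>) ∪ FIRST(<stmts>) = { 'end', 'then', :=, ;, id }.
<term> → 'then' 'end' contributes {'then'}.
Union: FIRST(<term>) = { 'end', 'then', :=, ;, id, ε }.

{ 'end', 'then', :=, ;, id, ε }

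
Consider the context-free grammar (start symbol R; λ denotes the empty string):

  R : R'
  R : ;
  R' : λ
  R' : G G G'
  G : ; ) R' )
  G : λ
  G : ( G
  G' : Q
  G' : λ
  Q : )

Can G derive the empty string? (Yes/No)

Yes

G has an λ-production, so G ⇒ λ.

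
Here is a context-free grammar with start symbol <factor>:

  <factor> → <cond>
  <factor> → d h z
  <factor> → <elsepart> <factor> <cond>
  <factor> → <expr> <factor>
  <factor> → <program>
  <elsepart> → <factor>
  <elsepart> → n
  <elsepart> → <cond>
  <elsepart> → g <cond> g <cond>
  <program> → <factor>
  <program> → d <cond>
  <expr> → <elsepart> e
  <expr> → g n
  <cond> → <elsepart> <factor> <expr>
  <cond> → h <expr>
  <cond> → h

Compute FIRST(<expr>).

{ d, g, h, n }

From <expr> → <elsepart> e: add FIRST(<elsepart>) = { d, g, h, n }.
<expr> → g n contributes {g}.
Union: FIRST(<expr>) = { d, g, h, n }.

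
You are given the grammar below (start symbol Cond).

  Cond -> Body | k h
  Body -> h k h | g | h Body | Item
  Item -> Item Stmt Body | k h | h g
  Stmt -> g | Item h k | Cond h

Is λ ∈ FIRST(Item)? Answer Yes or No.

No nonterminal in this grammar is nullable.
No production of Item has an RHS whose symbols are all nullable, so Item is not nullable.

No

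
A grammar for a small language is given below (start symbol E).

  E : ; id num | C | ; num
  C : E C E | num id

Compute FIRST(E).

E : ; id num contributes {;}.
From E : C: add FIRST(C) = { ;, num }.
E : ; num contributes {;}.
Union: FIRST(E) = { ;, num }.

{ ;, num }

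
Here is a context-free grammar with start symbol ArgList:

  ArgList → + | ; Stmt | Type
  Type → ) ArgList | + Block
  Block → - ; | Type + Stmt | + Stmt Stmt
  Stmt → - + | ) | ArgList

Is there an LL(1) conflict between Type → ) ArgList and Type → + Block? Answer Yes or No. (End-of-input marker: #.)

FIRST() ArgList) = { ) } and FIRST(+ Block) = { + }.
The FIRST sets are disjoint and neither alternative is nullable — no conflict.

No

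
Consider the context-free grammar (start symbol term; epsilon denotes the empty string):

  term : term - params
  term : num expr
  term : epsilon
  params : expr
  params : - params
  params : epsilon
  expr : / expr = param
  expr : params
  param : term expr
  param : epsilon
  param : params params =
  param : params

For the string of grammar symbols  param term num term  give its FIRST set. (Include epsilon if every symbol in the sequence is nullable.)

{ -, /, =, num }

Add FIRST(param)\{epsilon} = { -, /, =, num }; param is nullable, continue.
Add FIRST(term)\{epsilon} = { -, num }; term is nullable, continue.
num is a terminal; add {num} and stop.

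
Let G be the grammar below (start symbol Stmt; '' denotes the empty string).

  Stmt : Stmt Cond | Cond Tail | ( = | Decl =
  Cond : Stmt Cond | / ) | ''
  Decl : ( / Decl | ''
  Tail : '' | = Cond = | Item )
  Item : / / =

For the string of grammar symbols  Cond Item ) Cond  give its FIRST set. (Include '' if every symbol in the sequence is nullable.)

{ (, /, = }

Add FIRST(Cond)\{''} = { (, /, = }; Cond is nullable, continue.
Add FIRST(Item) = { / }; Item is not nullable, stop.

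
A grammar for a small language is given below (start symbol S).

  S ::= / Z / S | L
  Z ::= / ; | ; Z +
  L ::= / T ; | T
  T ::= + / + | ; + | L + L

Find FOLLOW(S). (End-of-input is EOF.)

{ EOF }

S is the start symbol, so EOF ∈ FOLLOW(S).
In S ::= / Z / S: S is at the end, add FOLLOW(S) = { EOF }.
Union: FOLLOW(S) = { EOF }.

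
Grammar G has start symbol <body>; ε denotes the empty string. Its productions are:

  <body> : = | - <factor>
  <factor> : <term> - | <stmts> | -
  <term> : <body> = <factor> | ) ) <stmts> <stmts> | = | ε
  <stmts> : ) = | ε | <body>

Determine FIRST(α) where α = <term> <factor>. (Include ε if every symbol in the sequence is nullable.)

Add FIRST(<term>)\{ε} = { ), -, = }; <term> is nullable, continue.
Add FIRST(<factor>)\{ε} = { ), -, = }; <factor> is nullable, continue.
Every symbol is nullable, so include ε.

{ ), -, =, ε }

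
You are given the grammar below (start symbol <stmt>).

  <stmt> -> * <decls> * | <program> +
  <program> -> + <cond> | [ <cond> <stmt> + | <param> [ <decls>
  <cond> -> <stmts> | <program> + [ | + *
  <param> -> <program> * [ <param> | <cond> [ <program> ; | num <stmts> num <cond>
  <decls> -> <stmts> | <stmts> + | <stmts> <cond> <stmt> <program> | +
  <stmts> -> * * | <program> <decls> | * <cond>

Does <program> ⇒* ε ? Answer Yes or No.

No nonterminal in this grammar is nullable.
No production of <program> has an RHS whose symbols are all nullable, so <program> is not nullable.

No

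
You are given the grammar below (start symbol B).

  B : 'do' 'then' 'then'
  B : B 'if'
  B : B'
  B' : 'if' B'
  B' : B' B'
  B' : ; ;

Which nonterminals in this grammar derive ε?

{ } (none)

No nonterminal has an empty production or an RHS whose symbols are all nullable.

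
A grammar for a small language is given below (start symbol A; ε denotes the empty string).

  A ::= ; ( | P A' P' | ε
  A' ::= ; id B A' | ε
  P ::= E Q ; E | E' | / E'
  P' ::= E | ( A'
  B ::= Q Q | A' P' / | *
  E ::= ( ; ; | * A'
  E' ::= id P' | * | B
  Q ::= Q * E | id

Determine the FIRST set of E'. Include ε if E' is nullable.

E' ::= id P' contributes {id}.
E' ::= * contributes {*}.
From E' ::= B: add FIRST(B) = { (, *, ;, id }.
Union: FIRST(E') = { (, *, ;, id }.

{ (, *, ;, id }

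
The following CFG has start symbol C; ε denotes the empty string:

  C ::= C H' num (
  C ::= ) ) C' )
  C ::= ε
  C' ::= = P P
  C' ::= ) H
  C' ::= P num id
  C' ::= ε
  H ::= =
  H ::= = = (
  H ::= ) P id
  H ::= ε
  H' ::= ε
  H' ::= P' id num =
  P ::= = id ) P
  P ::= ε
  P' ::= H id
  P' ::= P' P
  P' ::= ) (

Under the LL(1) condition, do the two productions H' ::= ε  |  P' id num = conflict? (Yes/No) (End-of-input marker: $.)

FIRST(ε) = { ε } and FIRST(P' id num =) = { ), =, id }.
The first is nullable but FOLLOW(H') = { num } is disjoint from FIRST of the second.

No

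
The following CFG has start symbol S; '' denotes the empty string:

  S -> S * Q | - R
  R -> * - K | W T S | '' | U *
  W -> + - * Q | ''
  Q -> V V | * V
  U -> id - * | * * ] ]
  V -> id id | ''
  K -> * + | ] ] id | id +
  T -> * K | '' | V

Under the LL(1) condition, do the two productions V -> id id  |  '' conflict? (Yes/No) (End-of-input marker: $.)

FIRST(id id) = { id } and FIRST('') = { '' }.
The second alternative is nullable and FOLLOW(V) = { $, *, -, id } shares id with FIRST of the first — conflict.

Yes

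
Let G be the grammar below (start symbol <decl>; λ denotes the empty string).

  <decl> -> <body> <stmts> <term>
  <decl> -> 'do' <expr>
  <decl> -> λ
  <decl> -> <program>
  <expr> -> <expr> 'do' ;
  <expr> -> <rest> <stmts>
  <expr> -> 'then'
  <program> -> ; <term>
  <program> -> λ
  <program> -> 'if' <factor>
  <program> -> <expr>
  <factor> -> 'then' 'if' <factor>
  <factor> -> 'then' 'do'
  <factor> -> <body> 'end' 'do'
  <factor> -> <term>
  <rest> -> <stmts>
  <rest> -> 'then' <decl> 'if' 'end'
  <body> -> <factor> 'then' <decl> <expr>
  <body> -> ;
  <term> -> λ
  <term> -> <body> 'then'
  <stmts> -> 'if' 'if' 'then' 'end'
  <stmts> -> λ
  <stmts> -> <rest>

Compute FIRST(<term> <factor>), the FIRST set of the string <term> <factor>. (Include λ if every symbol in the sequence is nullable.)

{ 'then', ;, λ }

Add FIRST(<term>)\{λ} = { 'then', ; }; <term> is nullable, continue.
Add FIRST(<factor>)\{λ} = { 'then', ; }; <factor> is nullable, continue.
Every symbol is nullable, so include λ.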